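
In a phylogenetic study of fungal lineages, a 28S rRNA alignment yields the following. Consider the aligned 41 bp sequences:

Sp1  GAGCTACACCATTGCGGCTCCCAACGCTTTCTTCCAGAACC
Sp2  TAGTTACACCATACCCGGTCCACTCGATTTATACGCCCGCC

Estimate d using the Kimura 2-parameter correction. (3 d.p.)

Of 41 sites, 2 differences are transitions and 15 are transversions, so P = 2/41 ≈ 0.04878 and Q = 15/41 ≈ 0.365854.
Under the Kimura two-parameter model, d = −½ ln(1 − 2P − Q) − ¼ ln(1 − 2Q).
1 − 2P − Q = 0.536586, giving −½ ln(0.536586) = 0.311264.
1 − 2Q = 0.268292, giving −¼ ln(0.268292) = 0.328920.
d = 0.311264 + 0.328920 = 0.640184.

0.640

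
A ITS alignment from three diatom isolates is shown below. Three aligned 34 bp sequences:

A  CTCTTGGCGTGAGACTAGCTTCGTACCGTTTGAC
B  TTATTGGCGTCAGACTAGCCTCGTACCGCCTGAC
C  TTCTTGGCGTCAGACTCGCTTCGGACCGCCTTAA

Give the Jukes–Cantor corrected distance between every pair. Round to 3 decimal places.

A–B: 6/34 sites differ → p ≈ 0.176471, d = −0.75 ln(1 − 0.235295) = 0.201199 ≈ 0.201.
A–C: 8/34 sites differ → p ≈ 0.235294, d = −0.75 ln(1 − 0.313725) = 0.282358 ≈ 0.282.
B–C: 6/34 sites differ → p ≈ 0.176471, d = −0.75 ln(1 − 0.235295) = 0.201199 ≈ 0.201.

d(A,B) = 0.201, d(A,C) = 0.282, d(B,C) = 0.201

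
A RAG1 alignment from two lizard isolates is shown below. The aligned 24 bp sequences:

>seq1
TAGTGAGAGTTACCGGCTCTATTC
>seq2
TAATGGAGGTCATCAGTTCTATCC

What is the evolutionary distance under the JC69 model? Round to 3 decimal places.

The sequences differ at 9 of 24 sites (3, 6, 7, 8, 11, 13, 15, 17, 23), so p = 9/24 = 0.375.
d = −(3/4) ln(1 − 4p/3) = −0.75 ln(1 − 0.5) = −0.75 ln(0.5)
  = −0.75 × (-0.693147) = 0.519860 substitutions/site.

0.520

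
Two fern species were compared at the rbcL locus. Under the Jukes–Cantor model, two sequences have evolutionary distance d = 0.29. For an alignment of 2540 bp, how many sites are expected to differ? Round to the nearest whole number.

611

Invert JC69: p = (3/4)(1 − e^(−4d/3)) = 0.75 × (1 − e^(-0.386667)) = 0.75 × (1 − 0.679317) = 0.240512.
Expected differing sites = pL ≈ 0.240512 × 2540 = 610.90048 ≈ 611.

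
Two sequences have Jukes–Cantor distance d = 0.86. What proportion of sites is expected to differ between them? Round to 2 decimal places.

0.51

p = (3/4)(1 − e^(−4d/3)) = 0.75 × (1 − e^(-1.146667)) = 0.75 × (1 − 0.317694) = 0.511730.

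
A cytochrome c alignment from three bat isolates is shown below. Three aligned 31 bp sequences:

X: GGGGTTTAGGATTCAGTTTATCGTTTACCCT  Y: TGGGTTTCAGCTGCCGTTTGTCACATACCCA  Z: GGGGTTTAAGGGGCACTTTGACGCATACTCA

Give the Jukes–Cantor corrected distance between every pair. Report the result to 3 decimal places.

X–Y: 11/31 sites differ → p ≈ 0.354839, d = −0.75 ln(1 − 0.473119) = 0.480585 ≈ 0.481.
X–Z: 11/31 sites differ → p ≈ 0.354839, d = −0.75 ln(1 − 0.473119) = 0.480585 ≈ 0.481.
Y–Z: 9/31 sites differ → p ≈ 0.290323, d = −0.75 ln(1 − 0.387097) = 0.367161 ≈ 0.367.

d(X,Y) = 0.481, d(X,Z) = 0.481, d(Y,Z) = 0.367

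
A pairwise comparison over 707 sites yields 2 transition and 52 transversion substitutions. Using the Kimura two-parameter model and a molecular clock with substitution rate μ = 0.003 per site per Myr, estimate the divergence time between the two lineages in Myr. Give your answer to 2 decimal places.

P = 2/707 ≈ 0.002829 and Q = 52/707 ≈ 0.07355.
Under the Kimura two-parameter model, d = −½ ln(1 − 2P − Q) − ¼ ln(1 − 2Q).
1 − 2P − Q = 0.920792, giving −½ ln(0.920792) = 0.041261.
1 − 2Q = 0.8529, giving −¼ ln(0.8529) = 0.039778.
d = 0.041261 + 0.039778 = 0.081039.
Under a molecular clock d = 2μt, so t = d/(2μ) = 0.081039 / (2 × 0.003) = 13.51 Myr.

13.51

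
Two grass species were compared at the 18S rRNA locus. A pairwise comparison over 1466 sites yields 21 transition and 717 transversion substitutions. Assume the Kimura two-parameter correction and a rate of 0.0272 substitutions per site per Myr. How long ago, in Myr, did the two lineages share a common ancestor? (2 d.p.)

P = 21/1466 ≈ 0.014325 and Q = 717/1466 ≈ 0.489086.
Under the Kimura two-parameter model, d = −½ ln(1 − 2P − Q) − ¼ ln(1 − 2Q).
1 − 2P − Q = 0.482264, giving −½ ln(0.482264) = 0.364632.
1 − 2Q = 0.021828, giving −¼ ln(0.021828) = 0.956140.
d = 0.364632 + 0.956140 = 1.320772.
Under a molecular clock d = 2μt, so t = d/(2μ) = 1.320772 / (2 × 0.0272) = 24.28 Myr.

24.28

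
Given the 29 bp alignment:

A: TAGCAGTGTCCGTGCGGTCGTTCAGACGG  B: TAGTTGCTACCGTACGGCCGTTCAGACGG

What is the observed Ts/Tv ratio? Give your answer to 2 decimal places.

1.33

Transitions are A↔G and C↔T; transversions are all other mismatches.
Transitions: 4. Transversions: 3.
R = 4/3 = 1.333333… ≈ 1.33 (to 2 d.p.).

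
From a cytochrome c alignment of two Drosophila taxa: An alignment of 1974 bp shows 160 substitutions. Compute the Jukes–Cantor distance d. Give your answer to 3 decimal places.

0.086

p = 160/1974 ≈ 0.081054.
d = −(3/4) ln(1 − 4p/3) = −0.75 ln(1 − 0.108072) = −0.75 ln(0.891928)
  = −0.75 × (-0.114370) = 0.085778 substitutions/site.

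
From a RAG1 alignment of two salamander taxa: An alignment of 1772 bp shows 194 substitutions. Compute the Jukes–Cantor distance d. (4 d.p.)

p = 194/1772 ≈ 0.109481.
d = −(3/4) ln(1 − 4p/3) = −0.75 ln(1 − 0.145975) = −0.75 ln(0.854025)
  = −0.75 × (-0.157795) = 0.118346 substitutions/site.

0.1183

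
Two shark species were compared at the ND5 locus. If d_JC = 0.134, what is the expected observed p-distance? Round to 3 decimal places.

p = (3/4)(1 − e^(−4d/3)) = 0.75 × (1 − e^(-0.178667)) = 0.75 × (1 − 0.836384) = 0.122712.

0.123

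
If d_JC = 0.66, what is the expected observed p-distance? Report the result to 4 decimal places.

0.4389

p = (3/4)(1 − e^(−4d/3)) = 0.75 × (1 − e^(-0.88)) = 0.75 × (1 − 0.414783) = 0.438913.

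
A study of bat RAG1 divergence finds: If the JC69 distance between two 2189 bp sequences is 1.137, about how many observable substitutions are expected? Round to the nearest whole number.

Invert JC69: p = (3/4)(1 − e^(−4d/3)) = 0.75 × (1 − e^(-1.516)) = 0.75 × (1 − 0.219588) = 0.585309.
Expected differing sites = pL ≈ 0.585309 × 2189 = 1281.241401 ≈ 1281.

1281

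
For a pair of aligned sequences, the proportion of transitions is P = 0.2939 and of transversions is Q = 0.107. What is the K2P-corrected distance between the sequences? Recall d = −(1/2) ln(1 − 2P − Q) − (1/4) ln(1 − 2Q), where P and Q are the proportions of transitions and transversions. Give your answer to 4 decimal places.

0.6536

Under the Kimura two-parameter model, d = −½ ln(1 − 2P − Q) − ¼ ln(1 − 2Q).
1 − 2P − Q = 0.3052, giving −½ ln(0.3052) = 0.593394.
1 − 2Q = 0.786, giving −¼ ln(0.786) = 0.060200.
d = 0.593394 + 0.060200 = 0.653594.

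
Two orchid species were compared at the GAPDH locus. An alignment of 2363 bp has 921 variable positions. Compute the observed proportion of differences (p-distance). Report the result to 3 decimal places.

p = 921/2363 = 0.389758… ≈ 0.390 (to 3 d.p.).

0.390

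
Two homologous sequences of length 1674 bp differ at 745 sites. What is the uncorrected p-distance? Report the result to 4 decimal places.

0.4450

p = 745/1674 = 0.445041… ≈ 0.4450 (to 4 d.p.).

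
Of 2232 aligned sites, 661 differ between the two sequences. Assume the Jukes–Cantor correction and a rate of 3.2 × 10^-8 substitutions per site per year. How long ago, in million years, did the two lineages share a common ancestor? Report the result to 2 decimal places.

p = 661/2232 ≈ 0.296147.
d = −(3/4) ln(1 − 4p/3) = −0.75 ln(1 − 0.394863) = −0.75 ln(0.605137)
  = −0.75 × (-0.502300) = 0.376725 substitutions/site.
Under a molecular clock d = 2μt, so t = d/(2μ) = 0.376725 / (2 × 3.2 × 10^-8) = 5.89 million years.

5.89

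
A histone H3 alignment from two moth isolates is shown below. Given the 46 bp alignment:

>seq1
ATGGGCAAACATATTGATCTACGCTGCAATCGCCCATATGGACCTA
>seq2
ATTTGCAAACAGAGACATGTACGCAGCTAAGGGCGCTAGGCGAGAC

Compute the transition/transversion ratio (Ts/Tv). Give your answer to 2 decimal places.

Transitions are A↔G and C↔T; transversions are all other mismatches.
Transitions: 1. Transversions: 20.
R = 1/20 = 0.05.

0.05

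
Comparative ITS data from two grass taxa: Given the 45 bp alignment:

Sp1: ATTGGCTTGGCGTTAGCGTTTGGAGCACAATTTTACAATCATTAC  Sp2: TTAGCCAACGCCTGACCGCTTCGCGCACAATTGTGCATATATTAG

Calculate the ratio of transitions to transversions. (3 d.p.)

Transitions are A↔G and C↔T; transversions are all other mismatches.
Transitions: 3. Transversions: 15.
R = 3/15 = 0.200.

0.200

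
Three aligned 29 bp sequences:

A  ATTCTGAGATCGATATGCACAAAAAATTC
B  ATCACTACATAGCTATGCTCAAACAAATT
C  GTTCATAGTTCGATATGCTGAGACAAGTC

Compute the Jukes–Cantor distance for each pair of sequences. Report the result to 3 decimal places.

d(A,B) = 0.529, d(A,C) = 0.401, d(B,C) = 0.602

A–B: 11/29 sites differ → p ≈ 0.37931, d = −0.75 ln(1 − 0.505747) = 0.528531 ≈ 0.529.
A–C: 9/29 sites differ → p ≈ 0.310345, d = −0.75 ln(1 − 0.413793) = 0.400562 ≈ 0.401.
B–C: 12/29 sites differ → p ≈ 0.413793, d = −0.75 ln(1 − 0.551724) = 0.601760 ≈ 0.602.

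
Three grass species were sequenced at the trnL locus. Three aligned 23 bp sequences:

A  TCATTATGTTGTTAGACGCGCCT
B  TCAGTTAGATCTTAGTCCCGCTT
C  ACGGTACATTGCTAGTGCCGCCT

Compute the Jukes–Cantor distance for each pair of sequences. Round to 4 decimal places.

A–B: 8/23 sites differ → p ≈ 0.347826, d = −0.75 ln(1 − 0.463768) = 0.467391 ≈ 0.4674.
A–C: 9/23 sites differ → p ≈ 0.391304, d = −0.75 ln(1 − 0.521739) = 0.553199 ≈ 0.5532.
B–C: 10/23 sites differ → p ≈ 0.434783, d = −0.75 ln(1 − 0.579711) = 0.650110 ≈ 0.6501.

d(A,B) = 0.4674, d(A,C) = 0.5532, d(B,C) = 0.6501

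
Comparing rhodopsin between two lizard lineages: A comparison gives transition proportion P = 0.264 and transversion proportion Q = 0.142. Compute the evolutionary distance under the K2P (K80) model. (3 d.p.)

Under the Kimura two-parameter model, d = −½ ln(1 − 2P − Q) − ¼ ln(1 − 2Q).
1 − 2P − Q = 0.33, giving −½ ln(0.33) = 0.554331.
1 − 2Q = 0.716, giving −¼ ln(0.716) = 0.083519.
d = 0.554331 + 0.083519 = 0.637850.

0.638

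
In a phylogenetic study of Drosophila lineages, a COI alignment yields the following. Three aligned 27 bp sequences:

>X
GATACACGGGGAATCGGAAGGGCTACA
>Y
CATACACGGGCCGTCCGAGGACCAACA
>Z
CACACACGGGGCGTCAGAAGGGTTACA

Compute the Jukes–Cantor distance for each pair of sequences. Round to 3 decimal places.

X–Y: 9/27 sites differ → p ≈ 0.333333, d = −0.75 ln(1 − 0.444444) = 0.440839 ≈ 0.441.
X–Z: 6/27 sites differ → p ≈ 0.222222, d = −0.75 ln(1 − 0.296296) = 0.263548 ≈ 0.264.
Y–Z: 8/27 sites differ → p ≈ 0.296296, d = −0.75 ln(1 − 0.395061) = 0.376971 ≈ 0.377.

d(X,Y) = 0.441, d(X,Z) = 0.264, d(Y,Z) = 0.377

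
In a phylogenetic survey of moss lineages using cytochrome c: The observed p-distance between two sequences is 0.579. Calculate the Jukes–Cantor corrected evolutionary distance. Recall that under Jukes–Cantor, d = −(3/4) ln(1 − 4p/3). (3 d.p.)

d = −(3/4) ln(1 − 4p/3) = −0.75 ln(1 − 0.772) = −0.75 ln(0.228)
  = −0.75 × (-1.478410) = 1.108808 substitutions/site.

1.109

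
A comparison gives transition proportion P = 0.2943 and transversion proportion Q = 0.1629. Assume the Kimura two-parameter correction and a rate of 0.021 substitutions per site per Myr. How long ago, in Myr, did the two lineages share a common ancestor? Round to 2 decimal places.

Under the Kimura two-parameter model, d = −½ ln(1 − 2P − Q) − ¼ ln(1 − 2Q).
1 − 2P − Q = 0.2485, giving −½ ln(0.2485) = 0.696156.
1 − 2Q = 0.6742, giving −¼ ln(0.6742) = 0.098557.
d = 0.696156 + 0.098557 = 0.794713.
Under a molecular clock d = 2μt, so t = d/(2μ) = 0.794713 / (2 × 0.021) = 18.92 Myr.

18.92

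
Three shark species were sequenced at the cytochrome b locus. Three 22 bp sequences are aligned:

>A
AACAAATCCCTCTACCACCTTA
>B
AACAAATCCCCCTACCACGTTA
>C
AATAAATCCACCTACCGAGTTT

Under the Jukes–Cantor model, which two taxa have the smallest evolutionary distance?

A and B

A–B: 2/22 differ, p = 0.091, d = 0.097.
A–C: 7/22 differ, p = 0.318, d = 0.414.
B–C: 5/22 differ, p = 0.227, d = 0.271.
The smallest distance is between A and B.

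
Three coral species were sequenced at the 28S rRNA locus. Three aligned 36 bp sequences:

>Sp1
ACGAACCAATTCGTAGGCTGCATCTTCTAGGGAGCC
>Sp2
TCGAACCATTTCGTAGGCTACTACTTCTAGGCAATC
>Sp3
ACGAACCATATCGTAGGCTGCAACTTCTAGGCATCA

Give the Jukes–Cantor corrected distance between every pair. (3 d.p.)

Sp1–Sp2: 8/36 sites differ → p ≈ 0.222222, d = −0.75 ln(1 − 0.296296) = 0.263548 ≈ 0.264.
Sp1–Sp3: 6/36 sites differ → p ≈ 0.166667, d = −0.75 ln(1 − 0.222223) = 0.188487 ≈ 0.188.
Sp2–Sp3: 7/36 sites differ → p ≈ 0.194444, d = −0.75 ln(1 − 0.259259) = 0.225078 ≈ 0.225.

d(Sp1,Sp2) = 0.264, d(Sp1,Sp3) = 0.188, d(Sp2,Sp3) = 0.225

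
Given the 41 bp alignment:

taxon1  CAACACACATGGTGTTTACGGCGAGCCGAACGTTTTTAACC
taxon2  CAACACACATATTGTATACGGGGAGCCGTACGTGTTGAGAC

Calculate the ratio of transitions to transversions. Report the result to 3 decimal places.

0.286

Transitions are A↔G and C↔T; transversions are all other mismatches.
Transitions: 2. Transversions: 7.
R = 2/7 = 0.285714… ≈ 0.286 (to 3 d.p.).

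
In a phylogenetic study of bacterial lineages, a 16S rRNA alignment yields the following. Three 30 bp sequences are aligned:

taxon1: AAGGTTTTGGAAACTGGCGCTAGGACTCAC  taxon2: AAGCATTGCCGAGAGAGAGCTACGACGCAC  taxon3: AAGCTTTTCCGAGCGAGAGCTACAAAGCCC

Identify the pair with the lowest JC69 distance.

taxon1–taxon2: 13/30 differ, p = 0.433, d = 0.647.
taxon1–taxon3: 13/30 differ, p = 0.433, d = 0.647.
taxon2–taxon3: 6/30 differ, p = 0.200, d = 0.233.
The smallest distance is between taxon2 and taxon3.

taxon2 and taxon3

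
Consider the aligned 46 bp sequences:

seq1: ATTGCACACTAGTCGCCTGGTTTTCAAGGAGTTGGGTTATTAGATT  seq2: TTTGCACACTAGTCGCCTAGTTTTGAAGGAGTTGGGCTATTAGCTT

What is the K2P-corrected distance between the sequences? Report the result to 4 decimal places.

Of 46 sites, 2 differences are transitions and 3 are transversions, so P = 2/46 ≈ 0.043478 and Q = 3/46 ≈ 0.065217.
Under the Kimura two-parameter model, d = −½ ln(1 − 2P − Q) − ¼ ln(1 − 2Q).
1 − 2P − Q = 0.847827, giving −½ ln(0.847827) = 0.082539.
1 − 2Q = 0.869566, giving −¼ ln(0.869566) = 0.034940.
d = 0.082539 + 0.034940 = 0.117479.

0.1175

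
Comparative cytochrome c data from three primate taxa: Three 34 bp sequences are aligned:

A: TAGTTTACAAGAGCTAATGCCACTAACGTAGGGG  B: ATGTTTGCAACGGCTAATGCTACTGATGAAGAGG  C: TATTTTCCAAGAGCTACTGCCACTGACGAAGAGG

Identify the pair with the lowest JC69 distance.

A and C

A–B: 10/34 differ, p = 0.294, d = 0.373.
A–C: 6/34 differ, p = 0.176, d = 0.201.
B–C: 9/34 differ, p = 0.265, d = 0.326.
The smallest distance is between A and C.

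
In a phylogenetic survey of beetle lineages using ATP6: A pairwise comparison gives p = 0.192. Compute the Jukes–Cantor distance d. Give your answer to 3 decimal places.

d = −(3/4) ln(1 − 4p/3) = −0.75 ln(1 − 0.256) = −0.75 ln(0.744)
  = −0.75 × (-0.295714) = 0.221786 substitutions/site.

0.222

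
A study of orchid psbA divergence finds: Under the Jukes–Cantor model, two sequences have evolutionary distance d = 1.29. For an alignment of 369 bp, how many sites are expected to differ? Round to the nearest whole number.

Invert JC69: p = (3/4)(1 − e^(−4d/3)) = 0.75 × (1 − e^(-1.72)) = 0.75 × (1 − 0.179066) = 0.615701.
Expected differing sites = pL ≈ 0.615701 × 369 = 227.193669 ≈ 227.

227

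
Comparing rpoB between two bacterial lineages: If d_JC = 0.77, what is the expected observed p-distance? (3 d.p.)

p = (3/4)(1 − e^(−4d/3)) = 0.75 × (1 − e^(-1.026667)) = 0.75 × (1 − 0.358199) = 0.481351.

0.481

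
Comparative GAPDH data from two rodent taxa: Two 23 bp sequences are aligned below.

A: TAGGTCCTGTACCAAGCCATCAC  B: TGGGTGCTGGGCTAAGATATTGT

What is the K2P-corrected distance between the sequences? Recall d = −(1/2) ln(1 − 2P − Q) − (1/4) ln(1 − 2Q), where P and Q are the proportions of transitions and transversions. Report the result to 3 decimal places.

Of 23 sites, 7 differences are transitions and 3 are transversions, so P = 7/23 ≈ 0.304348 and Q = 3/23 ≈ 0.130435.
Under the Kimura two-parameter model, d = −½ ln(1 − 2P − Q) − ¼ ln(1 − 2Q).
1 − 2P − Q = 0.260869, giving −½ ln(0.260869) = 0.671868.
1 − 2Q = 0.73913, giving −¼ ln(0.73913) = 0.075570.
d = 0.671868 + 0.075570 = 0.747438.

0.747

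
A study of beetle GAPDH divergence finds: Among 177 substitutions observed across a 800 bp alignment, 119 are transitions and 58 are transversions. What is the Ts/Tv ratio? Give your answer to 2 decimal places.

2.05

R = 119/58 = 2.051724… ≈ 2.05 (to 2 d.p.).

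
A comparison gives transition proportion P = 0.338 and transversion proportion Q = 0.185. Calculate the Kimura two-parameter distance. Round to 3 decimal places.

Under the Kimura two-parameter model, d = −½ ln(1 − 2P − Q) − ¼ ln(1 − 2Q).
1 − 2P − Q = 0.139, giving −½ ln(0.139) = 0.986641.
1 − 2Q = 0.63, giving −¼ ln(0.63) = 0.115509.
d = 0.986641 + 0.115509 = 1.102150.

1.102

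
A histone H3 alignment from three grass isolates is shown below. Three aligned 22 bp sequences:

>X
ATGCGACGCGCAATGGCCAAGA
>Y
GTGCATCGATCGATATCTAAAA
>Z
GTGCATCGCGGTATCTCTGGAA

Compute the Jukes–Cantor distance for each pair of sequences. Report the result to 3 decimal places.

d(X,Y) = 0.699, d(X,Z) = 0.824, d(Y,Z) = 0.414

X–Y: 10/22 sites differ → p ≈ 0.454545, d = −0.75 ln(1 − 0.60606) = 0.698667 ≈ 0.699.
X–Z: 11/22 sites differ → p = 0.5, d = −0.75 ln(1 − 0.666667) = 0.823960 ≈ 0.824.
Y–Z: 7/22 sites differ → p ≈ 0.318182, d = −0.75 ln(1 − 0.424243) = 0.414052 ≈ 0.414.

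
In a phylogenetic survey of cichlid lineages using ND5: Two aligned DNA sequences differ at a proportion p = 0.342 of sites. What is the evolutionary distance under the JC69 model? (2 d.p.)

d = −(3/4) ln(1 − 4p/3) = −0.75 ln(1 − 0.456) = −0.75 ln(0.544)
  = −0.75 × (-0.608806) = 0.456605 substitutions/site.

0.46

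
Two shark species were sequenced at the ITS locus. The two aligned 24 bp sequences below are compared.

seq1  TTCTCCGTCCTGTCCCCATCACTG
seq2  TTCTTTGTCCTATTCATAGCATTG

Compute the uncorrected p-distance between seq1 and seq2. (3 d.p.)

0.333

The sequences differ at 8 of 24 positions (sites 5, 6, 12, 14, 16, 17, 19, 22).
p = 8/24 = 0.333333… ≈ 0.333 (to 3 d.p.).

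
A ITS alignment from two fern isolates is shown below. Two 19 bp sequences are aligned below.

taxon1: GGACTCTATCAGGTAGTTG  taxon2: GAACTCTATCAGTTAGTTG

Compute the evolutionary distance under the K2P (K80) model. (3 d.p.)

Of 19 sites, 1 differences are transitions and 1 are transversions, so P = 1/19 ≈ 0.052632 and Q = 1/19 ≈ 0.052632.
Under the Kimura two-parameter model, d = −½ ln(1 − 2P − Q) − ¼ ln(1 − 2Q).
1 − 2P − Q = 0.842104, giving −½ ln(0.842104) = 0.085926.
1 − 2Q = 0.894736, giving −¼ ln(0.894736) = 0.027807.
d = 0.085926 + 0.027807 = 0.113733.

0.114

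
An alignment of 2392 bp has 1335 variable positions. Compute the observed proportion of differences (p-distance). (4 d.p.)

p = 1335/2392 = 0.558110… ≈ 0.5581 (to 4 d.p.).

0.5581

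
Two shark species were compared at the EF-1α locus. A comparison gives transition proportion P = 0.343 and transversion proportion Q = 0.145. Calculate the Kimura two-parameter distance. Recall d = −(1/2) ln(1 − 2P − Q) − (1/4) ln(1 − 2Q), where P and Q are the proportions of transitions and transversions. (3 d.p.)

0.975

Under the Kimura two-parameter model, d = −½ ln(1 − 2P − Q) − ¼ ln(1 − 2Q).
1 − 2P − Q = 0.169, giving −½ ln(0.169) = 0.888928.
1 − 2Q = 0.71, giving −¼ ln(0.71) = 0.085623.
d = 0.888928 + 0.085623 = 0.974551.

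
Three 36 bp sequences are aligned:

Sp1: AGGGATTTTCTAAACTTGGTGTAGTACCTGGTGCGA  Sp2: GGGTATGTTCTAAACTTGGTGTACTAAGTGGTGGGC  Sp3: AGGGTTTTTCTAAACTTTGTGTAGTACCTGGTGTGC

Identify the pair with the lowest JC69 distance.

Sp1–Sp2: 8/36 differ, p = 0.222, d = 0.264.
Sp1–Sp3: 4/36 differ, p = 0.111, d = 0.120.
Sp2–Sp3: 9/36 differ, p = 0.250, d = 0.304.
The smallest distance is between Sp1 and Sp3.

Sp1 and Sp3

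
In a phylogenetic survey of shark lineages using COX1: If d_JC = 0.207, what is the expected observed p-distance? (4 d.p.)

p = (3/4)(1 − e^(−4d/3)) = 0.75 × (1 − e^(-0.276)) = 0.75 × (1 − 0.758813) = 0.180890.

0.1809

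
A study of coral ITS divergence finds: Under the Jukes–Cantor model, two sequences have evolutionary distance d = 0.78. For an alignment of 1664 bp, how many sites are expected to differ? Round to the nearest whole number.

807

Invert JC69: p = (3/4)(1 − e^(−4d/3)) = 0.75 × (1 − e^(-1.04)) = 0.75 × (1 − 0.353455) = 0.484909.
Expected differing sites = pL ≈ 0.484909 × 1664 = 806.888576 ≈ 807.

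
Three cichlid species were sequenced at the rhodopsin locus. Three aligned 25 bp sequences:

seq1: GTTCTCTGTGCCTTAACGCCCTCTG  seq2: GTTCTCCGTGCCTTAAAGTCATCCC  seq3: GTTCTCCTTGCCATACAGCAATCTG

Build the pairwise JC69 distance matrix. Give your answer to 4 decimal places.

seq1–seq2: 6/25 sites differ → p = 0.24, d = −0.75 ln(1 − 0.32) = 0.289247 ≈ 0.2892.
seq1–seq3: 7/25 sites differ → p = 0.28, d = −0.75 ln(1 − 0.373333) = 0.350505 ≈ 0.3505.
seq2–seq3: 7/25 sites differ → p = 0.28, d = −0.75 ln(1 − 0.373333) = 0.350505 ≈ 0.3505.

d(seq1,seq2) = 0.2892, d(seq1,seq3) = 0.3505, d(seq2,seq3) = 0.3505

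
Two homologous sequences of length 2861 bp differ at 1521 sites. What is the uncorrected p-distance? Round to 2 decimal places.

0.53

p = 1521/2861 = 0.531632… ≈ 0.53 (to 2 d.p.).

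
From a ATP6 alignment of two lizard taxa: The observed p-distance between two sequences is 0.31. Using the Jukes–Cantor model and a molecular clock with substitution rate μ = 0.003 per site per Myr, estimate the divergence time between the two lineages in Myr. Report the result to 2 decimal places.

d = −(3/4) ln(1 − 4p/3) = −0.75 ln(1 − 0.413333) = −0.75 ln(0.586667)
  = −0.75 × (-0.533298) = 0.399974 substitutions/site.
Under a molecular clock d = 2μt, so t = d/(2μ) = 0.399974 / (2 × 0.003) = 66.66 Myr.

66.66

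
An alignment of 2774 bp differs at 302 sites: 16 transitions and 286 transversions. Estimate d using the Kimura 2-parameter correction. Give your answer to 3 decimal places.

0.119

P = 16/2774 ≈ 0.005768 and Q = 286/2774 ≈ 0.1031.
Under the Kimura two-parameter model, d = −½ ln(1 − 2P − Q) − ¼ ln(1 − 2Q).
1 − 2P − Q = 0.885364, giving −½ ln(0.885364) = 0.060878.
1 − 2Q = 0.7938, giving −¼ ln(0.7938) = 0.057731.
d = 0.060878 + 0.057731 = 0.118609.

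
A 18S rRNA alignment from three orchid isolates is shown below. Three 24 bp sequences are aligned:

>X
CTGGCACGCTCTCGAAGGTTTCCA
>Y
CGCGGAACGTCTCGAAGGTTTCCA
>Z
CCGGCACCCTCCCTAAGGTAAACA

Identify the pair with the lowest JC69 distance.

X and Y

X–Y: 6/24 differ, p = 0.250, d = 0.304.
X–Z: 7/24 differ, p = 0.292, d = 0.369.
Y–Z: 10/24 differ, p = 0.417, d = 0.608.
The smallest distance is between X and Y.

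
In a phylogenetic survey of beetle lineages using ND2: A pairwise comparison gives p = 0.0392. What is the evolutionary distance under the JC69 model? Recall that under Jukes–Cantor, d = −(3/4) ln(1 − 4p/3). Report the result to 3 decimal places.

d = −(3/4) ln(1 − 4p/3) = −0.75 ln(1 − 0.052267) = −0.75 ln(0.947733)
  = −0.75 × (-0.053682) = 0.040262 substitutions/site.

0.040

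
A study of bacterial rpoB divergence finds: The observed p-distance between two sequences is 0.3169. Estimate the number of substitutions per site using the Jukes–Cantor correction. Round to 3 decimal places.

0.412

d = −(3/4) ln(1 − 4p/3) = −0.75 ln(1 − 0.422533) = −0.75 ln(0.577467)
  = −0.75 × (-0.549104) = 0.411828 substitutions/site.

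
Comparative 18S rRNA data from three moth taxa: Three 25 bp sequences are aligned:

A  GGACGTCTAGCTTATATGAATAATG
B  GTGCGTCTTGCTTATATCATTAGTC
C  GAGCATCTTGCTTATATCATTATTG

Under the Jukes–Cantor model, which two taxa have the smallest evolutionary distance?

B and C

A–B: 7/25 differ, p = 0.280, d = 0.351.
A–C: 7/25 differ, p = 0.280, d = 0.351.
B–C: 4/25 differ, p = 0.160, d = 0.180.
The smallest distance is between B and C.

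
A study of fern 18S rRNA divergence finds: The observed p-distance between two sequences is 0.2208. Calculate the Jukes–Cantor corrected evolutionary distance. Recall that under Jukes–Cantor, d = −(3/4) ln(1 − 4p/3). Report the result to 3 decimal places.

d = −(3/4) ln(1 − 4p/3) = −0.75 ln(1 − 0.2944) = −0.75 ln(0.7056)
  = −0.75 × (-0.348707) = 0.261530 substitutions/site.

0.262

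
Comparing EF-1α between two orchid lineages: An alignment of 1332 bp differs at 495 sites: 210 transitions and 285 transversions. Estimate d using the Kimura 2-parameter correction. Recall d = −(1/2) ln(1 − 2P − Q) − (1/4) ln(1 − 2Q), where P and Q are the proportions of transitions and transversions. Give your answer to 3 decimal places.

0.516

P = 210/1332 ≈ 0.157658 and Q = 285/1332 ≈ 0.213964.
Under the Kimura two-parameter model, d = −½ ln(1 − 2P − Q) − ¼ ln(1 − 2Q).
1 − 2P − Q = 0.47072, giving −½ ln(0.47072) = 0.376746.
1 − 2Q = 0.572072, giving −¼ ln(0.572072) = 0.139623.
d = 0.376746 + 0.139623 = 0.516369.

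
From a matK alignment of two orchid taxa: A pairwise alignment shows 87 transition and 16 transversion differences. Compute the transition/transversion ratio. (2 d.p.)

5.44

R = 87/16 = 5.4375 ≈ 5.44 (to 2 d.p.).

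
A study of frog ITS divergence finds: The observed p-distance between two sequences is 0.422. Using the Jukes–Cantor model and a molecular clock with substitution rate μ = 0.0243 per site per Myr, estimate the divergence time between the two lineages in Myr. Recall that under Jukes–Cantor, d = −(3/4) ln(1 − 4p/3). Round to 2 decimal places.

d = −(3/4) ln(1 − 4p/3) = −0.75 ln(1 − 0.562667) = −0.75 ln(0.437333)
  = −0.75 × (-0.827060) = 0.620295 substitutions/site.
Under a molecular clock d = 2μt, so t = d/(2μ) = 0.620295 / (2 × 0.0243) = 12.76 Myr.

12.76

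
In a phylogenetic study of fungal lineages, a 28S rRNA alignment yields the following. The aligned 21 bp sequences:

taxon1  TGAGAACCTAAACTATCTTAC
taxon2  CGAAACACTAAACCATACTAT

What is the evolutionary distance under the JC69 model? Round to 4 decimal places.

The sequences differ at 8 of 21 sites (1, 4, 6, 7, 14, 17, 18, 21), so p = 8/21 ≈ 0.380952.
d = −(3/4) ln(1 − 4p/3) = −0.75 ln(1 − 0.507936) = −0.75 ln(0.492064)
  = −0.75 × (-0.709146) = 0.531860 substitutions/site.

0.5319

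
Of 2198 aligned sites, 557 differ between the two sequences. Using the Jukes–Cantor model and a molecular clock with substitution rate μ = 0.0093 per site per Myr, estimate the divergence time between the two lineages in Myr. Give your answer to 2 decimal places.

16.63

p = 557/2198 ≈ 0.253412.
d = −(3/4) ln(1 − 4p/3) = −0.75 ln(1 − 0.337883) = −0.75 ln(0.662117)
  = −0.75 × (-0.412313) = 0.309235 substitutions/site.
Under a molecular clock d = 2μt, so t = d/(2μ) = 0.309235 / (2 × 0.0093) = 16.63 Myr.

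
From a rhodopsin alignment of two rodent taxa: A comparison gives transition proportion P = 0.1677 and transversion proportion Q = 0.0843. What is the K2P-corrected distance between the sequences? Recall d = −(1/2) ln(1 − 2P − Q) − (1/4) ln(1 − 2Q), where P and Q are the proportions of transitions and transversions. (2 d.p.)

0.32

Under the Kimura two-parameter model, d = −½ ln(1 − 2P − Q) − ¼ ln(1 − 2Q).
1 − 2P − Q = 0.5803, giving −½ ln(0.5803) = 0.272105.
1 − 2Q = 0.8314, giving −¼ ln(0.8314) = 0.046161.
d = 0.272105 + 0.046161 = 0.318266.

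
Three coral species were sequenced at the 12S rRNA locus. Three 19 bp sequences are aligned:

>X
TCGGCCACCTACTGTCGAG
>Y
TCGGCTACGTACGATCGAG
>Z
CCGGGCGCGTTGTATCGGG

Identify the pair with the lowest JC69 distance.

X–Y: 4/19 differ, p = 0.211, d = 0.247.
X–Z: 8/19 differ, p = 0.421, d = 0.618.
Y–Z: 8/19 differ, p = 0.421, d = 0.618.
The smallest distance is between X and Y.

X and Y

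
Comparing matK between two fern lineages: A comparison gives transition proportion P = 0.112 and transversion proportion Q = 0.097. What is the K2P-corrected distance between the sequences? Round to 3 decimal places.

0.247

Under the Kimura two-parameter model, d = −½ ln(1 − 2P − Q) − ¼ ln(1 − 2Q).
1 − 2P − Q = 0.679, giving −½ ln(0.679) = 0.193567.
1 − 2Q = 0.806, giving −¼ ln(0.806) = 0.053918.
d = 0.193567 + 0.053918 = 0.247485.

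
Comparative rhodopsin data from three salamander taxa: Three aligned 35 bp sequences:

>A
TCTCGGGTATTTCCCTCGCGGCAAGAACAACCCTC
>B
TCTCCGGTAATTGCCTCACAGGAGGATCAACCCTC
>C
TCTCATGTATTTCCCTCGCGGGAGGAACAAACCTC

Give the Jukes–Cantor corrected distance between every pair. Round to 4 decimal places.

d(A,B) = 0.2726, d(A,C) = 0.1585, d(B,C) = 0.2726

A–B: 8/35 sites differ → p ≈ 0.228571, d = −0.75 ln(1 − 0.304761) = 0.272625 ≈ 0.2726.
A–C: 5/35 sites differ → p ≈ 0.142857, d = −0.75 ln(1 − 0.190476) = 0.158482 ≈ 0.1585.
B–C: 8/35 sites differ → p ≈ 0.228571, d = −0.75 ln(1 − 0.304761) = 0.272625 ≈ 0.2726.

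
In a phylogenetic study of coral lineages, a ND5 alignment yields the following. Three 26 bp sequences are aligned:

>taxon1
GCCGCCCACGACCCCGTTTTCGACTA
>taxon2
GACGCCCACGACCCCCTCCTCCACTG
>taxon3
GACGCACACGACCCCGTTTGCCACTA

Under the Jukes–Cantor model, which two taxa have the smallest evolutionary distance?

taxon1–taxon2: 6/26 differ, p = 0.231, d = 0.276.
taxon1–taxon3: 4/26 differ, p = 0.154, d = 0.172.
taxon2–taxon3: 6/26 differ, p = 0.231, d = 0.276.
The smallest distance is between taxon1 and taxon3.

taxon1 and taxon3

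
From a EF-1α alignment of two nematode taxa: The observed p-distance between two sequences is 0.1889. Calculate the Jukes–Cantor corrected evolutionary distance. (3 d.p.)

0.218

d = −(3/4) ln(1 − 4p/3) = −0.75 ln(1 − 0.251867) = −0.75 ln(0.748133)
  = −0.75 × (-0.290175) = 0.217631 substitutions/site.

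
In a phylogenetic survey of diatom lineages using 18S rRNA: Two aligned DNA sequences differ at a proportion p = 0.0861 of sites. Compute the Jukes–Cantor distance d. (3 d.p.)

d = −(3/4) ln(1 − 4p/3) = −0.75 ln(1 − 0.1148) = −0.75 ln(0.8852)
  = −0.75 × (-0.121942) = 0.091457 substitutions/site.

0.091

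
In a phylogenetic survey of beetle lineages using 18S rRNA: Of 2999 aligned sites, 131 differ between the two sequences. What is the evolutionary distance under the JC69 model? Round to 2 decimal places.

0.05

p = 131/2999 ≈ 0.043681.
d = −(3/4) ln(1 − 4p/3) = −0.75 ln(1 − 0.058241) = −0.75 ln(0.941759)
  = −0.75 × (-0.060006) = 0.045005 substitutions/site.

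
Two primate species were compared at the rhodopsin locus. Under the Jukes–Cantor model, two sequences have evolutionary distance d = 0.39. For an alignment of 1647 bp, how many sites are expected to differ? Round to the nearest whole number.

Invert JC69: p = (3/4)(1 − e^(−4d/3)) = 0.75 × (1 − e^(-0.52)) = 0.75 × (1 − 0.594521) = 0.304109.
Expected differing sites = pL ≈ 0.304109 × 1647 = 500.867523 ≈ 501.

501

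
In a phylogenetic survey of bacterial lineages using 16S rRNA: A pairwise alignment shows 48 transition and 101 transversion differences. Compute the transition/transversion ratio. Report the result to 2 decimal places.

0.48

R = 48/101 = 0.475247… ≈ 0.48 (to 2 d.p.).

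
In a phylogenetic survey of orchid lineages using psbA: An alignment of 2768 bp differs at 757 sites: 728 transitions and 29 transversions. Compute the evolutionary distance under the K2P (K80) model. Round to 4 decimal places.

0.3898

P = 728/2768 ≈ 0.263006 and Q = 29/2768 ≈ 0.010477.
Under the Kimura two-parameter model, d = −½ ln(1 − 2P − Q) − ¼ ln(1 − 2Q).
1 − 2P − Q = 0.463511, giving −½ ln(0.463511) = 0.384463.
1 − 2Q = 0.979046, giving −¼ ln(0.979046) = 0.005294.
d = 0.384463 + 0.005294 = 0.389757.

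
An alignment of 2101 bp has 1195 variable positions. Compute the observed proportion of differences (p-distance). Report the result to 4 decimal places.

0.5688

p = 1195/2101 = 0.568776… ≈ 0.5688 (to 4 d.p.).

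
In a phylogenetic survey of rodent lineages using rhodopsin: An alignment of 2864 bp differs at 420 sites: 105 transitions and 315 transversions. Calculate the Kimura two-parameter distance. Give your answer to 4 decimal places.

P = 105/2864 ≈ 0.036662 and Q = 315/2864 ≈ 0.109986.
Under the Kimura two-parameter model, d = −½ ln(1 − 2P − Q) − ¼ ln(1 − 2Q).
1 − 2P − Q = 0.81669, giving −½ ln(0.81669) = 0.101248.
1 − 2Q = 0.780028, giving −¼ ln(0.780028) = 0.062106.
d = 0.101248 + 0.062106 = 0.163354.

0.1634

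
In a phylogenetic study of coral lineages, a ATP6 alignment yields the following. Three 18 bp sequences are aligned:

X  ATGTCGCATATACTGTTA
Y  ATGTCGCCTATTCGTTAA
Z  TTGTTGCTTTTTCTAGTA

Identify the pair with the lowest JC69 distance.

X and Y

X–Y: 5/18 differ, p = 0.278, d = 0.347.
X–Z: 7/18 differ, p = 0.389, d = 0.548.
Y–Z: 8/18 differ, p = 0.444, d = 0.673.
The smallest distance is between X and Y.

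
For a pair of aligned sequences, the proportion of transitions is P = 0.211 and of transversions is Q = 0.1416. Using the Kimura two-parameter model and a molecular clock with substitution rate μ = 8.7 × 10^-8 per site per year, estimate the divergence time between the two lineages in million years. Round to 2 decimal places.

Under the Kimura two-parameter model, d = −½ ln(1 − 2P − Q) − ¼ ln(1 − 2Q).
1 − 2P − Q = 0.4364, giving −½ ln(0.4364) = 0.414598.
1 − 2Q = 0.7168, giving −¼ ln(0.7168) = 0.083240.
d = 0.414598 + 0.083240 = 0.497838.
Under a molecular clock d = 2μt, so t = d/(2μ) = 0.497838 / (2 × 8.7 × 10^-8) = 2.86 million years.

2.86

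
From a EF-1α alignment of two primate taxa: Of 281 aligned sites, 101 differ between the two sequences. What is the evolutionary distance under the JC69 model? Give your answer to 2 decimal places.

0.49

p = 101/281 ≈ 0.359431.
d = −(3/4) ln(1 − 4p/3) = −0.75 ln(1 − 0.479241) = −0.75 ln(0.520759)
  = −0.75 × (-0.652468) = 0.489351 substitutions/site.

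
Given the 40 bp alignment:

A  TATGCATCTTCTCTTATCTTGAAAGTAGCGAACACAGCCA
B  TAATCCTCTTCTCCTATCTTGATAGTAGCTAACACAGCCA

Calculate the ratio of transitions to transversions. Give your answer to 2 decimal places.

Transitions are A↔G and C↔T; transversions are all other mismatches.
Transitions: 1. Transversions: 5.
R = 1/5 = 0.20.

0.20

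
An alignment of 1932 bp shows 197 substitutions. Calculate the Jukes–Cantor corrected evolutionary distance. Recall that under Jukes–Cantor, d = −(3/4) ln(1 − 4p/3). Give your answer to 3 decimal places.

0.110

p = 197/1932 ≈ 0.101967.
d = −(3/4) ln(1 − 4p/3) = −0.75 ln(1 − 0.135956) = −0.75 ln(0.864044)
  = −0.75 × (-0.146132) = 0.109599 substitutions/site.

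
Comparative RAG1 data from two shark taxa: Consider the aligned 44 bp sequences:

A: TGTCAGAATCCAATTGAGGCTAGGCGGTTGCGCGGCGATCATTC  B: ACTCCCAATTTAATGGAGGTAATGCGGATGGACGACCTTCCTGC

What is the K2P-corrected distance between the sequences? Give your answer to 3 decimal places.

0.593

Of 44 sites, 5 differences are transitions and 13 are transversions, so P = 5/44 ≈ 0.113636 and Q = 13/44 ≈ 0.295455.
Under the Kimura two-parameter model, d = −½ ln(1 − 2P − Q) − ¼ ln(1 − 2Q).
1 − 2P − Q = 0.477273, giving −½ ln(0.477273) = 0.369833.
1 − 2Q = 0.40909, giving −¼ ln(0.40909) = 0.223455.
d = 0.369833 + 0.223455 = 0.593288.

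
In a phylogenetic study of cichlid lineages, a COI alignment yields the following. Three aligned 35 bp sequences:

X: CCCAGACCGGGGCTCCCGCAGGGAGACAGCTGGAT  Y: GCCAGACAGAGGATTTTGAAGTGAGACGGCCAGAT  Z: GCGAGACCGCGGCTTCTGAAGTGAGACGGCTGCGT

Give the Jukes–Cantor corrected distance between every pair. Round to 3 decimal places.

X–Y: 12/35 sites differ → p ≈ 0.342857, d = −0.75 ln(1 − 0.457143) = 0.458182 ≈ 0.458.
X–Z: 10/35 sites differ → p ≈ 0.285714, d = −0.75 ln(1 − 0.380952) = 0.359679 ≈ 0.360.
Y–Z: 9/35 sites differ → p ≈ 0.257143, d = −0.75 ln(1 − 0.342857) = 0.314890 ≈ 0.315.

d(X,Y) = 0.458, d(X,Z) = 0.360, d(Y,Z) = 0.315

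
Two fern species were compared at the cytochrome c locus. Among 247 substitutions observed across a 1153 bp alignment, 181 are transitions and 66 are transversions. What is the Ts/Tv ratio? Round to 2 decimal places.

R = 181/66 = 2.742424… ≈ 2.74 (to 2 d.p.).

2.74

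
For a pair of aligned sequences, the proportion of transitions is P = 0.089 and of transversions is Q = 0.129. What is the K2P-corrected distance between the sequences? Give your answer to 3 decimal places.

0.258

Under the Kimura two-parameter model, d = −½ ln(1 − 2P − Q) − ¼ ln(1 − 2Q).
1 − 2P − Q = 0.693, giving −½ ln(0.693) = 0.183363.
1 − 2Q = 0.742, giving −¼ ln(0.742) = 0.074602.
d = 0.183363 + 0.074602 = 0.257965.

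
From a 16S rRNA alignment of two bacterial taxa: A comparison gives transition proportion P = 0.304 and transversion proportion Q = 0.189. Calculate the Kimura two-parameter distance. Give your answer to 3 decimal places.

Under the Kimura two-parameter model, d = −½ ln(1 − 2P − Q) − ¼ ln(1 − 2Q).
1 − 2P − Q = 0.203, giving −½ ln(0.203) = 0.797275.
1 − 2Q = 0.622, giving −¼ ln(0.622) = 0.118704.
d = 0.797275 + 0.118704 = 0.915979.

0.916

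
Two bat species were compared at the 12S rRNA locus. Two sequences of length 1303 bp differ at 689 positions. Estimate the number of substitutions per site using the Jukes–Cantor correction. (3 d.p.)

p = 689/1303 ≈ 0.52878.
d = −(3/4) ln(1 − 4p/3) = −0.75 ln(1 − 0.70504) = −0.75 ln(0.29496)
  = −0.75 × (-1.220916) = 0.915687 substitutions/site.

0.916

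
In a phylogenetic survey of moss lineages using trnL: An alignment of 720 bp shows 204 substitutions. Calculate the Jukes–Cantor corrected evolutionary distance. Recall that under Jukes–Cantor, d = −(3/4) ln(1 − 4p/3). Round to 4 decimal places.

p = 204/720 ≈ 0.283333.
d = −(3/4) ln(1 − 4p/3) = −0.75 ln(1 − 0.377777) = −0.75 ln(0.622223)
  = −0.75 × (-0.474457) = 0.355843 substitutions/site.

0.3558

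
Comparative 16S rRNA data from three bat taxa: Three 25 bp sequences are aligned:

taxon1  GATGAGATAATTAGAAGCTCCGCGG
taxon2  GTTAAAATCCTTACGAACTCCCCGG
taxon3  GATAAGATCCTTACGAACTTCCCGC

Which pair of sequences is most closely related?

taxon2 and taxon3

taxon1–taxon2: 9/25 differ, p = 0.360, d = 0.490.
taxon1–taxon3: 9/25 differ, p = 0.360, d = 0.490.
taxon2–taxon3: 4/25 differ, p = 0.160, d = 0.180.
The smallest distance is between taxon2 and taxon3.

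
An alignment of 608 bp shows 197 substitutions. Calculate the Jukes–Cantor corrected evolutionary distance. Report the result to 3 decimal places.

p = 197/608 ≈ 0.324013.
d = −(3/4) ln(1 − 4p/3) = −0.75 ln(1 − 0.432017) = −0.75 ln(0.567983)
  = −0.75 × (-0.565664) = 0.424248 substitutions/site.

0.424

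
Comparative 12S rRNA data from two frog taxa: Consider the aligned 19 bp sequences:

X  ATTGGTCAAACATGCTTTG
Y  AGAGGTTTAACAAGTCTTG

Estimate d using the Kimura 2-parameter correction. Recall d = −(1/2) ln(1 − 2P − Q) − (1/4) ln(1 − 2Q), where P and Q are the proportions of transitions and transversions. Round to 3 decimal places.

Of 19 sites, 3 differences are transitions and 4 are transversions, so P = 3/19 ≈ 0.157895 and Q = 4/19 ≈ 0.210526.
Under the Kimura two-parameter model, d = −½ ln(1 − 2P − Q) − ¼ ln(1 − 2Q).
1 − 2P − Q = 0.473684, giving −½ ln(0.473684) = 0.373607.
1 − 2Q = 0.578948, giving −¼ ln(0.578948) = 0.136636.
d = 0.373607 + 0.136636 = 0.510243.

0.510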